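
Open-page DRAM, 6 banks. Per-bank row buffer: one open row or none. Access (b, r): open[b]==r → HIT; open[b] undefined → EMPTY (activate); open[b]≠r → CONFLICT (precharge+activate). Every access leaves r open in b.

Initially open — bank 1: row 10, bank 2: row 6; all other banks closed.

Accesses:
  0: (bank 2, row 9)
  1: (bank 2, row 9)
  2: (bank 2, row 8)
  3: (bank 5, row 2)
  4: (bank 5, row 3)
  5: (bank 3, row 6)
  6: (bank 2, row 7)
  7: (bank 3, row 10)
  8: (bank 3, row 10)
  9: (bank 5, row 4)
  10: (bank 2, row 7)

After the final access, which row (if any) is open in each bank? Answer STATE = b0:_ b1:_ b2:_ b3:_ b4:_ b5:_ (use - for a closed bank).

#0 (2,9) C  (was 6)
#1 (2,9) H  (was 9)
#2 (2,8) C  (was 9)
#3 (5,2) E
#4 (5,3) C  (was 2)
#5 (3,6) E
#6 (2,7) C  (was 8)
#7 (3,10) C  (was 6)
#8 (3,10) H  (was 10)
#9 (5,4) C  (was 3)
#10 (2,7) H  (was 7)

STATE = b0:- b1:10 b2:7 b3:10 b4:- b5:4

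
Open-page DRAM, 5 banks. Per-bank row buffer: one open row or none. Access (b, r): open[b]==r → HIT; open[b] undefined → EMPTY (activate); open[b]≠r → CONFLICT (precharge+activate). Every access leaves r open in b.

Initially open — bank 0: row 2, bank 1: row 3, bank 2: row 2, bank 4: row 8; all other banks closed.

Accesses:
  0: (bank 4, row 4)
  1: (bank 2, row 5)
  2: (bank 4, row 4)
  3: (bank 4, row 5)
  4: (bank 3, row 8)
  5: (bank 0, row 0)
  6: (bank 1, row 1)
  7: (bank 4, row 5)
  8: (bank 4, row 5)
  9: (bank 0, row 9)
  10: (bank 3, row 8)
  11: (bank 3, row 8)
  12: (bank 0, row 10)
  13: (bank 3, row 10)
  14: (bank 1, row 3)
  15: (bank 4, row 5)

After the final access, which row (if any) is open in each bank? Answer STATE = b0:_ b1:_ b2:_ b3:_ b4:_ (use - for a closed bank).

STATE = b0:10 b1:3 b2:5 b3:10 b4:5

0: bank 4 row 4 — prev 8 → CONFLICT
1: bank 2 row 5 — prev 2 → CONFLICT
2: bank 4 row 4 — prev 4 → HIT
3: bank 4 row 5 — prev 4 → CONFLICT
4: bank 3 row 8 — prev None → EMPTY
5: bank 0 row 0 — prev 2 → CONFLICT
6: bank 1 row 1 — prev 3 → CONFLICT
7: bank 4 row 5 — prev 5 → HIT
8: bank 4 row 5 — prev 5 → HIT
9: bank 0 row 9 — prev 0 → CONFLICT
10: bank 3 row 8 — prev 8 → HIT
11: bank 3 row 8 — prev 8 → HIT
12: bank 0 row 10 — prev 9 → CONFLICT
13: bank 3 row 10 — prev 8 → CONFLICT
14: bank 1 row 3 — prev 1 → CONFLICT
15: bank 4 row 5 — prev 5 → HIT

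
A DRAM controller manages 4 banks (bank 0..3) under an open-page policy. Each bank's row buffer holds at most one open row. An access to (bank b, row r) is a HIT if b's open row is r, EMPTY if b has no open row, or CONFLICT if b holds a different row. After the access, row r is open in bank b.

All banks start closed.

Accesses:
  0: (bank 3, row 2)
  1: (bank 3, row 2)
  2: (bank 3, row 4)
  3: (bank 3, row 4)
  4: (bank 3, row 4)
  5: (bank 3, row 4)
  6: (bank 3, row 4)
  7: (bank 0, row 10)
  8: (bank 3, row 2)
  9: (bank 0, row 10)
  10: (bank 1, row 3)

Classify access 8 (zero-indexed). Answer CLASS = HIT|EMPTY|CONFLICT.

  [0] b3 r2: no row ⇒ E
  [1] b3 r2: had r2 ⇒ H
  [2] b3 r4: had r2 ⇒ C
  [3] b3 r4: had r4 ⇒ H
  [4] b3 r4: had r4 ⇒ H
  [5] b3 r4: had r4 ⇒ H
  [6] b3 r4: had r4 ⇒ H
  [7] b0 r10: no row ⇒ E
  [8] b3 r2: had r4 ⇒ C
  [9] b0 r10: had r10 ⇒ H
  [10] b1 r3: no row ⇒ E

CLASS = CONFLICT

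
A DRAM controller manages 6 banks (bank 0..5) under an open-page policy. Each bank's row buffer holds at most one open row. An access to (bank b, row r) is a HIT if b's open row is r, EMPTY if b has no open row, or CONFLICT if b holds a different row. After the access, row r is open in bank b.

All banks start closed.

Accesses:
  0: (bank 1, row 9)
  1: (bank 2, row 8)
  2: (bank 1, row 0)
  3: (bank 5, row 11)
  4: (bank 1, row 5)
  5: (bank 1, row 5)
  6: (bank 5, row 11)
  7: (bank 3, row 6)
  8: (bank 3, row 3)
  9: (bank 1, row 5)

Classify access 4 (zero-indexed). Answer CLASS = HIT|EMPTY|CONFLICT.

#0 (1,9) E
#1 (2,8) E
#2 (1,0) C  (was 9)
#3 (5,11) E
#4 (1,5) C  (was 0)
#5 (1,5) H  (was 5)
#6 (5,11) H  (was 11)
#7 (3,6) E
#8 (3,3) C  (was 6)
#9 (1,5) H  (was 5)

CLASS = CONFLICT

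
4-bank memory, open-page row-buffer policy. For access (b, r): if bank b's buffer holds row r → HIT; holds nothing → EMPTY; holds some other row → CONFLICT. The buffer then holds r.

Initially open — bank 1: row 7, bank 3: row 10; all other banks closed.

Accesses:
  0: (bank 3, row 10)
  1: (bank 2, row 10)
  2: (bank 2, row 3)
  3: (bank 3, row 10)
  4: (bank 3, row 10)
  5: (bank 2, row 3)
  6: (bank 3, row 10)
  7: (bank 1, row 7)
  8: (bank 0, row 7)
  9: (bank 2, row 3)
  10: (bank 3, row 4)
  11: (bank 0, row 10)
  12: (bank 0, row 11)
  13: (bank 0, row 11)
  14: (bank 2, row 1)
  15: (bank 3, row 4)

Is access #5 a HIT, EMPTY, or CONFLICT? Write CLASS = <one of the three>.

CLASS = HIT

0: bank 3 row 10 — prev 10 → HIT
1: bank 2 row 10 — prev None → EMPTY
2: bank 2 row 3 — prev 10 → CONFLICT
3: bank 3 row 10 — prev 10 → HIT
4: bank 3 row 10 — prev 10 → HIT
5: bank 2 row 3 — prev 3 → HIT
6: bank 3 row 10 — prev 10 → HIT
7: bank 1 row 7 — prev 7 → HIT
8: bank 0 row 7 — prev None → EMPTY
9: bank 2 row 3 — prev 3 → HIT
10: bank 3 row 4 — prev 10 → CONFLICT
11: bank 0 row 10 — prev 7 → CONFLICT
12: bank 0 row 11 — prev 10 → CONFLICT
13: bank 0 row 11 — prev 11 → HIT
14: bank 2 row 1 — prev 3 → CONFLICT
15: bank 3 row 4 — prev 4 → HIT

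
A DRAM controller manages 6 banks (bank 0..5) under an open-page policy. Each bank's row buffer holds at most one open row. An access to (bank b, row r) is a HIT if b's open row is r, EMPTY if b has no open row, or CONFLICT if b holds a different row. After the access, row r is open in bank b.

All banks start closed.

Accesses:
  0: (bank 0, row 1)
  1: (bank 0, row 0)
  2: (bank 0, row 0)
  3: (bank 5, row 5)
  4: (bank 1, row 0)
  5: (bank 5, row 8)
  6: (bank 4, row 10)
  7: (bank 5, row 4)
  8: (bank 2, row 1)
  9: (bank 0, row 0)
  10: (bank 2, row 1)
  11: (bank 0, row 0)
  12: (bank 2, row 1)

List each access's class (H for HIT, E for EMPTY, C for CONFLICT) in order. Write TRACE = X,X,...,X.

0: bank 0 row 1 — prev None → EMPTY
1: bank 0 row 0 — prev 1 → CONFLICT
2: bank 0 row 0 — prev 0 → HIT
3: bank 5 row 5 — prev None → EMPTY
4: bank 1 row 0 — prev None → EMPTY
5: bank 5 row 8 — prev 5 → CONFLICT
6: bank 4 row 10 — prev None → EMPTY
7: bank 5 row 4 — prev 8 → CONFLICT
8: bank 2 row 1 — prev None → EMPTY
9: bank 0 row 0 — prev 0 → HIT
10: bank 2 row 1 — prev 1 → HIT
11: bank 0 row 0 — prev 0 → HIT
12: bank 2 row 1 — prev 1 → HIT

TRACE = E,C,H,E,E,C,E,C,E,H,H,H,H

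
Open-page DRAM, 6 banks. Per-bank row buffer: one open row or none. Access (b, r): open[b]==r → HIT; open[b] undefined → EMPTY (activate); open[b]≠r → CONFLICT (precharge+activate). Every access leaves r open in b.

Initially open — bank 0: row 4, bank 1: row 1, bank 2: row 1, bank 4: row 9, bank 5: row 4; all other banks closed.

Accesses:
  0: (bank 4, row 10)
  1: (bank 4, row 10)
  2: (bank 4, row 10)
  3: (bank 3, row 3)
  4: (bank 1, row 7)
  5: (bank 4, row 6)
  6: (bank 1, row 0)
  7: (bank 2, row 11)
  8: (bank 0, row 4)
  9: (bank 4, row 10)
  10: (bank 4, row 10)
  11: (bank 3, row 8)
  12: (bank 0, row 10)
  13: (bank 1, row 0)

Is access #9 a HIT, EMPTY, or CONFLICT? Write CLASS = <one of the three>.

CLASS = CONFLICT

#0 (4,10) C  (was 9)
#1 (4,10) H  (was 10)
#2 (4,10) H  (was 10)
#3 (3,3) E
#4 (1,7) C  (was 1)
#5 (4,6) C  (was 10)
#6 (1,0) C  (was 7)
#7 (2,11) C  (was 1)
#8 (0,4) H  (was 4)
#9 (4,10) C  (was 6)
#10 (4,10) H  (was 10)
#11 (3,8) C  (was 3)
#12 (0,10) C  (was 4)
#13 (1,0) H  (was 0)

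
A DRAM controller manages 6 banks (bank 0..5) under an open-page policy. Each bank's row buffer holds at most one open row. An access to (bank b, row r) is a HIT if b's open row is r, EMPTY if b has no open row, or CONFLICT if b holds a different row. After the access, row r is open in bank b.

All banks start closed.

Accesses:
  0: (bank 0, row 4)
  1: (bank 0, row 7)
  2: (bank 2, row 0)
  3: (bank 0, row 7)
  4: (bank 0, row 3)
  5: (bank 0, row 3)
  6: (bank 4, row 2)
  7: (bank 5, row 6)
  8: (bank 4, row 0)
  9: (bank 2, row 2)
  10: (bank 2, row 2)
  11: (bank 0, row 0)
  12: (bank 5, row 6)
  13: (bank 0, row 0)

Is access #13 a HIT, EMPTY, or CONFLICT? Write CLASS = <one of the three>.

step 0: bank0 None->4 [EMPTY]
step 1: bank0 4->7 [CONFLICT]
step 2: bank2 None->0 [EMPTY]
step 3: bank0 7->7 [HIT]
step 4: bank0 7->3 [CONFLICT]
step 5: bank0 3->3 [HIT]
step 6: bank4 None->2 [EMPTY]
step 7: bank5 None->6 [EMPTY]
step 8: bank4 2->0 [CONFLICT]
step 9: bank2 0->2 [CONFLICT]
step 10: bank2 2->2 [HIT]
step 11: bank0 3->0 [CONFLICT]
step 12: bank5 6->6 [HIT]
step 13: bank0 0->0 [HIT]

CLASS = HIT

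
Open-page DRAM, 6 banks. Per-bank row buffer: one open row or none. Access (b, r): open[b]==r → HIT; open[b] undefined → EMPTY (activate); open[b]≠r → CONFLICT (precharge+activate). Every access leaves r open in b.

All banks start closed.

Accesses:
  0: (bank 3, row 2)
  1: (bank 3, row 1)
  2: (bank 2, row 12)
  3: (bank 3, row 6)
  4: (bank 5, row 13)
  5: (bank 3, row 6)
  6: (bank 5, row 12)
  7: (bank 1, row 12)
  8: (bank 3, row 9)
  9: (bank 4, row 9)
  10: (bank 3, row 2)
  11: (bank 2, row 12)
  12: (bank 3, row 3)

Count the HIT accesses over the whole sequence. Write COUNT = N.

step 0: bank3 None->2 [EMPTY]
step 1: bank3 2->1 [CONFLICT]
step 2: bank2 None->12 [EMPTY]
step 3: bank3 1->6 [CONFLICT]
step 4: bank5 None->13 [EMPTY]
step 5: bank3 6->6 [HIT]
step 6: bank5 13->12 [CONFLICT]
step 7: bank1 None->12 [EMPTY]
step 8: bank3 6->9 [CONFLICT]
step 9: bank4 None->9 [EMPTY]
step 10: bank3 9->2 [CONFLICT]
step 11: bank2 12->12 [HIT]
step 12: bank3 2->3 [CONFLICT]

COUNT = 2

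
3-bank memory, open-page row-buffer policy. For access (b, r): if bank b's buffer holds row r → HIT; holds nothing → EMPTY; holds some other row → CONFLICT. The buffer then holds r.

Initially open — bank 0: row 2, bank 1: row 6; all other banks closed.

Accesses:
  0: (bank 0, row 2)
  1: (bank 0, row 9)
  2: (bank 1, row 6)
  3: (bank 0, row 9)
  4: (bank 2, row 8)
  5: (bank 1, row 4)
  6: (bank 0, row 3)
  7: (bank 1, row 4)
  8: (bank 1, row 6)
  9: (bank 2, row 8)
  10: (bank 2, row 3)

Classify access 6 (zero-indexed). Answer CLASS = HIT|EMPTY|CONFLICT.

CLASS = CONFLICT

  [0] b0 r2: had r2 ⇒ H
  [1] b0 r9: had r2 ⇒ C
  [2] b1 r6: had r6 ⇒ H
  [3] b0 r9: had r9 ⇒ H
  [4] b2 r8: no row ⇒ E
  [5] b1 r4: had r6 ⇒ C
  [6] b0 r3: had r9 ⇒ C
  [7] b1 r4: had r4 ⇒ H
  [8] b1 r6: had r4 ⇒ C
  [9] b2 r8: had r8 ⇒ H
  [10] b2 r3: had r8 ⇒ C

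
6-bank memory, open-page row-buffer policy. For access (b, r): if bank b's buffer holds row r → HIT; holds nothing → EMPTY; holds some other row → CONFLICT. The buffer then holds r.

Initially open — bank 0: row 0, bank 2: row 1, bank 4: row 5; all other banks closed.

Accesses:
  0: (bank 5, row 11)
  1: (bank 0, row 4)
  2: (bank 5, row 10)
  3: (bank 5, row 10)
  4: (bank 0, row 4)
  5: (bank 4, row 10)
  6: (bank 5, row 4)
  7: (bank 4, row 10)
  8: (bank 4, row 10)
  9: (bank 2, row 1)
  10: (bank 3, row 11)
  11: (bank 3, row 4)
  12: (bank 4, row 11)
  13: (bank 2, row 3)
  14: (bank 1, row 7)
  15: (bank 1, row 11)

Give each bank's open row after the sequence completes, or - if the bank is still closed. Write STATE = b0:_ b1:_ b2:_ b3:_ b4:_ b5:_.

  [0] b5 r11: no row ⇒ E
  [1] b0 r4: had r0 ⇒ C
  [2] b5 r10: had r11 ⇒ C
  [3] b5 r10: had r10 ⇒ H
  [4] b0 r4: had r4 ⇒ H
  [5] b4 r10: had r5 ⇒ C
  [6] b5 r4: had r10 ⇒ C
  [7] b4 r10: had r10 ⇒ H
  [8] b4 r10: had r10 ⇒ H
  [9] b2 r1: had r1 ⇒ H
  [10] b3 r11: no row ⇒ E
  [11] b3 r4: had r11 ⇒ C
  [12] b4 r11: had r10 ⇒ C
  [13] b2 r3: had r1 ⇒ C
  [14] b1 r7: no row ⇒ E
  [15] b1 r11: had r7 ⇒ C

STATE = b0:4 b1:11 b2:3 b3:4 b4:11 b5:4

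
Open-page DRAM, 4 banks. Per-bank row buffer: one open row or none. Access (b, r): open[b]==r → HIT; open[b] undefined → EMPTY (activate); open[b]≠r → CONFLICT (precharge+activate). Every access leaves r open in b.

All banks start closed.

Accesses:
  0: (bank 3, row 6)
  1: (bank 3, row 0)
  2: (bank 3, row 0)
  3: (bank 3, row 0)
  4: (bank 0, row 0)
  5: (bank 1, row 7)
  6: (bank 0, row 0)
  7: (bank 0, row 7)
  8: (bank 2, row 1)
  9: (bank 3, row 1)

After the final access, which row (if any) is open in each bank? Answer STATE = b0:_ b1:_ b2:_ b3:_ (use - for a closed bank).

STATE = b0:7 b1:7 b2:1 b3:1

  [0] b3 r6: no row ⇒ E
  [1] b3 r0: had r6 ⇒ C
  [2] b3 r0: had r0 ⇒ H
  [3] b3 r0: had r0 ⇒ H
  [4] b0 r0: no row ⇒ E
  [5] b1 r7: no row ⇒ E
  [6] b0 r0: had r0 ⇒ H
  [7] b0 r7: had r0 ⇒ C
  [8] b2 r1: no row ⇒ E
  [9] b3 r1: had r0 ⇒ C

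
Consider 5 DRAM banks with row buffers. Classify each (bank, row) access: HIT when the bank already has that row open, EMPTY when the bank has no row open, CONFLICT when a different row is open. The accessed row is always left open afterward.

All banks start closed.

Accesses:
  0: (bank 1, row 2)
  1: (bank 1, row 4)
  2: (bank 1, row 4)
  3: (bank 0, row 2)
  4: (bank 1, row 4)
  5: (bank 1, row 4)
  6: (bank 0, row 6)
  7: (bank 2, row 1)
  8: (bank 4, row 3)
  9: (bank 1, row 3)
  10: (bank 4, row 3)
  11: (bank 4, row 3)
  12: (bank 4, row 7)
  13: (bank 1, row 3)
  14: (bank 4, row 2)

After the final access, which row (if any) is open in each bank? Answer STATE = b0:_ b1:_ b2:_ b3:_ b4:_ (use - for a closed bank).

STATE = b0:6 b1:3 b2:1 b3:- b4:2

0: bank 1 row 2 — prev None → EMPTY
1: bank 1 row 4 — prev 2 → CONFLICT
2: bank 1 row 4 — prev 4 → HIT
3: bank 0 row 2 — prev None → EMPTY
4: bank 1 row 4 — prev 4 → HIT
5: bank 1 row 4 — prev 4 → HIT
6: bank 0 row 6 — prev 2 → CONFLICT
7: bank 2 row 1 — prev None → EMPTY
8: bank 4 row 3 — prev None → EMPTY
9: bank 1 row 3 — prev 4 → CONFLICT
10: bank 4 row 3 — prev 3 → HIT
11: bank 4 row 3 — prev 3 → HIT
12: bank 4 row 7 — prev 3 → CONFLICT
13: bank 1 row 3 — prev 3 → HIT
14: bank 4 row 2 — prev 7 → CONFLICT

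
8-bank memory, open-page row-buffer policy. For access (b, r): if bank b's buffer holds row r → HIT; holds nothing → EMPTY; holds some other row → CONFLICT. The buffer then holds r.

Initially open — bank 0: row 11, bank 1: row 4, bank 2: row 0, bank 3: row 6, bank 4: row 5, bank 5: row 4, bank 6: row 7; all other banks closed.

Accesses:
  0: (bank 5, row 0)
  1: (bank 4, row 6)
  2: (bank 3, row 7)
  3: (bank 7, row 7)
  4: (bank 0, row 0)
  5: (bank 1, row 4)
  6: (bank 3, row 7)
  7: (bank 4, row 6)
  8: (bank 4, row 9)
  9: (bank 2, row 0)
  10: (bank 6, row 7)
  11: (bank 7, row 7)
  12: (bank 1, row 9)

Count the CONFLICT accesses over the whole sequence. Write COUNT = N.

0: bank 5 row 0 — prev 4 → CONFLICT
1: bank 4 row 6 — prev 5 → CONFLICT
2: bank 3 row 7 — prev 6 → CONFLICT
3: bank 7 row 7 — prev None → EMPTY
4: bank 0 row 0 — prev 11 → CONFLICT
5: bank 1 row 4 — prev 4 → HIT
6: bank 3 row 7 — prev 7 → HIT
7: bank 4 row 6 — prev 6 → HIT
8: bank 4 row 9 — prev 6 → CONFLICT
9: bank 2 row 0 — prev 0 → HIT
10: bank 6 row 7 — prev 7 → HIT
11: bank 7 row 7 — prev 7 → HIT
12: bank 1 row 9 — prev 4 → CONFLICT

COUNT = 6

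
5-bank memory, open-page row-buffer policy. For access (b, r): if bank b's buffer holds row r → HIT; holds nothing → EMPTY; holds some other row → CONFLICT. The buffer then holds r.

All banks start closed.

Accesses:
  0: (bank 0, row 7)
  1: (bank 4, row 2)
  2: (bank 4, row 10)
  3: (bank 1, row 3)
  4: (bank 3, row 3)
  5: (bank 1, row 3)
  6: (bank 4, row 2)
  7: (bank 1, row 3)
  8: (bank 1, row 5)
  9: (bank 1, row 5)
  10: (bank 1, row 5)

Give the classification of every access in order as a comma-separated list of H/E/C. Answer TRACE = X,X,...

#0 (0,7) E
#1 (4,2) E
#2 (4,10) C  (was 2)
#3 (1,3) E
#4 (3,3) E
#5 (1,3) H  (was 3)
#6 (4,2) C  (was 10)
#7 (1,3) H  (was 3)
#8 (1,5) C  (was 3)
#9 (1,5) H  (was 5)
#10 (1,5) H  (was 5)

TRACE = E,E,C,E,E,H,C,H,C,H,H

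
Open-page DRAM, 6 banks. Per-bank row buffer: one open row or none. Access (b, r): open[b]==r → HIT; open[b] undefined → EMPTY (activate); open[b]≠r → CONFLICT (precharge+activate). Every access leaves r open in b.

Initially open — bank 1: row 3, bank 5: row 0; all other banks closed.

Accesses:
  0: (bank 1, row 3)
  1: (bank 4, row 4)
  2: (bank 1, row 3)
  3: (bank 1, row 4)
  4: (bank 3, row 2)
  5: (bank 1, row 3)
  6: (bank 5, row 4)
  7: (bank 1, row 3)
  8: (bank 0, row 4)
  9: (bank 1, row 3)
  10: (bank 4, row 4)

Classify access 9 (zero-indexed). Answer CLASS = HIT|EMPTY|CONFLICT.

step 0: bank1 3->3 [HIT]
step 1: bank4 None->4 [EMPTY]
step 2: bank1 3->3 [HIT]
step 3: bank1 3->4 [CONFLICT]
step 4: bank3 None->2 [EMPTY]
step 5: bank1 4->3 [CONFLICT]
step 6: bank5 0->4 [CONFLICT]
step 7: bank1 3->3 [HIT]
step 8: bank0 None->4 [EMPTY]
step 9: bank1 3->3 [HIT]
step 10: bank4 4->4 [HIT]

CLASS = HIT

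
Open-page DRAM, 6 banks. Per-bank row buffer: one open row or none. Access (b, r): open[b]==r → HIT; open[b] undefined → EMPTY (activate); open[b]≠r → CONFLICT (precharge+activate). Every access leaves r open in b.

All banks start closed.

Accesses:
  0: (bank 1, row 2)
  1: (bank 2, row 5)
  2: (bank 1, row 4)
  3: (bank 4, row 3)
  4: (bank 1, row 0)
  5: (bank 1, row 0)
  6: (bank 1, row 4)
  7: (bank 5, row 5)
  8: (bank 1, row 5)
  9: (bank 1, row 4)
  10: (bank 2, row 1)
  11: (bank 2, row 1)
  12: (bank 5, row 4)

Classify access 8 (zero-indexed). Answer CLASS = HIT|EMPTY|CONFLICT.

step 0: bank1 None->2 [EMPTY]
step 1: bank2 None->5 [EMPTY]
step 2: bank1 2->4 [CONFLICT]
step 3: bank4 None->3 [EMPTY]
step 4: bank1 4->0 [CONFLICT]
step 5: bank1 0->0 [HIT]
step 6: bank1 0->4 [CONFLICT]
step 7: bank5 None->5 [EMPTY]
step 8: bank1 4->5 [CONFLICT]
step 9: bank1 5->4 [CONFLICT]
step 10: bank2 5->1 [CONFLICT]
step 11: bank2 1->1 [HIT]
step 12: bank5 5->4 [CONFLICT]

CLASS = CONFLICT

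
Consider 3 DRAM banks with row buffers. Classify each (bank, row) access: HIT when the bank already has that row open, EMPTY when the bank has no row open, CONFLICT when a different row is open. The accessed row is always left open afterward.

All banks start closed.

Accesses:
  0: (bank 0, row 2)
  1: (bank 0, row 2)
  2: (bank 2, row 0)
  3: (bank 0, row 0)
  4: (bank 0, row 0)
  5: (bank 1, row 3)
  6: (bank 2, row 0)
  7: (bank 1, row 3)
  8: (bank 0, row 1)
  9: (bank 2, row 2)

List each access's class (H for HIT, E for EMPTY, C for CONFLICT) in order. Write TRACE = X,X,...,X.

TRACE = E,H,E,C,H,E,H,H,C,C

  [0] b0 r2: no row ⇒ E
  [1] b0 r2: had r2 ⇒ H
  [2] b2 r0: no row ⇒ E
  [3] b0 r0: had r2 ⇒ C
  [4] b0 r0: had r0 ⇒ H
  [5] b1 r3: no row ⇒ E
  [6] b2 r0: had r0 ⇒ H
  [7] b1 r3: had r3 ⇒ H
  [8] b0 r1: had r0 ⇒ C
  [9] b2 r2: had r0 ⇒ C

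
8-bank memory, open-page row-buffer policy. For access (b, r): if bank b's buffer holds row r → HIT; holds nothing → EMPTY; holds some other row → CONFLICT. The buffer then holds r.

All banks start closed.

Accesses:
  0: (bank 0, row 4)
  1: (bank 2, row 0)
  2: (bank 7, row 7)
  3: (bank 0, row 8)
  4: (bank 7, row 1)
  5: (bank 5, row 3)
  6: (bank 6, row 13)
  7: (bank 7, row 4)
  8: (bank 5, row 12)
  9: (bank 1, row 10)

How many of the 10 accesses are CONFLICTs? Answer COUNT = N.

0: bank 0 row 4 — prev None → EMPTY
1: bank 2 row 0 — prev None → EMPTY
2: bank 7 row 7 — prev None → EMPTY
3: bank 0 row 8 — prev 4 → CONFLICT
4: bank 7 row 1 — prev 7 → CONFLICT
5: bank 5 row 3 — prev None → EMPTY
6: bank 6 row 13 — prev None → EMPTY
7: bank 7 row 4 — prev 1 → CONFLICT
8: bank 5 row 12 — prev 3 → CONFLICT
9: bank 1 row 10 — prev None → EMPTY

COUNT = 4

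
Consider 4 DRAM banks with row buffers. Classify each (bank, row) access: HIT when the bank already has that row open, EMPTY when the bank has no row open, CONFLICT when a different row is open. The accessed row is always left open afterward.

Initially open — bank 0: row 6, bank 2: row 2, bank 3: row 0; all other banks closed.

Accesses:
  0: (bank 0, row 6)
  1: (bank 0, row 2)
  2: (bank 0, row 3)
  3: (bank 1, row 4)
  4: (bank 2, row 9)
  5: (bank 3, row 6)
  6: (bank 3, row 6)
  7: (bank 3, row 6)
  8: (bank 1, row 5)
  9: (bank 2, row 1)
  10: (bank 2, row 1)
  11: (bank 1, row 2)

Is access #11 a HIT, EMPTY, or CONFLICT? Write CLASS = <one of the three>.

CLASS = CONFLICT

0: bank 0 row 6 — prev 6 → HIT
1: bank 0 row 2 — prev 6 → CONFLICT
2: bank 0 row 3 — prev 2 → CONFLICT
3: bank 1 row 4 — prev None → EMPTY
4: bank 2 row 9 — prev 2 → CONFLICT
5: bank 3 row 6 — prev 0 → CONFLICT
6: bank 3 row 6 — prev 6 → HIT
7: bank 3 row 6 — prev 6 → HIT
8: bank 1 row 5 — prev 4 → CONFLICT
9: bank 2 row 1 — prev 9 → CONFLICT
10: bank 2 row 1 — prev 1 → HIT
11: bank 1 row 2 — prev 5 → CONFLICT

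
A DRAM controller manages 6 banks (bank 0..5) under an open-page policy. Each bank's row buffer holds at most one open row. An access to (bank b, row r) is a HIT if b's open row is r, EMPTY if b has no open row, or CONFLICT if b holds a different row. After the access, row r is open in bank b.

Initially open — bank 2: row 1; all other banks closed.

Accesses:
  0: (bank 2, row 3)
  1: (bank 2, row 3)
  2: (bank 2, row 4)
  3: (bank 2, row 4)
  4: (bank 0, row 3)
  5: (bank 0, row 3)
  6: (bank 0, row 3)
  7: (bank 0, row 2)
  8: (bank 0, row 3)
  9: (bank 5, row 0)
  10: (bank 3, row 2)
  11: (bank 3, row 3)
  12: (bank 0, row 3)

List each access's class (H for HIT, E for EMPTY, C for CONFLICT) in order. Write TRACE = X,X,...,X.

step 0: bank2 1->3 [CONFLICT]
step 1: bank2 3->3 [HIT]
step 2: bank2 3->4 [CONFLICT]
step 3: bank2 4->4 [HIT]
step 4: bank0 None->3 [EMPTY]
step 5: bank0 3->3 [HIT]
step 6: bank0 3->3 [HIT]
step 7: bank0 3->2 [CONFLICT]
step 8: bank0 2->3 [CONFLICT]
step 9: bank5 None->0 [EMPTY]
step 10: bank3 None->2 [EMPTY]
step 11: bank3 2->3 [CONFLICT]
step 12: bank0 3->3 [HIT]

TRACE = C,H,C,H,E,H,H,C,C,E,E,C,H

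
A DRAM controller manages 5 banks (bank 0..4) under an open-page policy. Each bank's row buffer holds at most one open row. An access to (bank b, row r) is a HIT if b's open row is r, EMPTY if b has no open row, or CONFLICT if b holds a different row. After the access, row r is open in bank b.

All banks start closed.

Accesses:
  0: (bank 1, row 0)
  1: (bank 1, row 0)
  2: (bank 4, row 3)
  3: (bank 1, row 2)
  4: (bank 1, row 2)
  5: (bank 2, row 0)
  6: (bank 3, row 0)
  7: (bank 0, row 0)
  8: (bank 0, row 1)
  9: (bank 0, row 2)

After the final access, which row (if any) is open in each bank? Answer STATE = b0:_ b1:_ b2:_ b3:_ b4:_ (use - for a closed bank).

  [0] b1 r0: no row ⇒ E
  [1] b1 r0: had r0 ⇒ H
  [2] b4 r3: no row ⇒ E
  [3] b1 r2: had r0 ⇒ C
  [4] b1 r2: had r2 ⇒ H
  [5] b2 r0: no row ⇒ E
  [6] b3 r0: no row ⇒ E
  [7] b0 r0: no row ⇒ E
  [8] b0 r1: had r0 ⇒ C
  [9] b0 r2: had r1 ⇒ C

STATE = b0:2 b1:2 b2:0 b3:0 b4:3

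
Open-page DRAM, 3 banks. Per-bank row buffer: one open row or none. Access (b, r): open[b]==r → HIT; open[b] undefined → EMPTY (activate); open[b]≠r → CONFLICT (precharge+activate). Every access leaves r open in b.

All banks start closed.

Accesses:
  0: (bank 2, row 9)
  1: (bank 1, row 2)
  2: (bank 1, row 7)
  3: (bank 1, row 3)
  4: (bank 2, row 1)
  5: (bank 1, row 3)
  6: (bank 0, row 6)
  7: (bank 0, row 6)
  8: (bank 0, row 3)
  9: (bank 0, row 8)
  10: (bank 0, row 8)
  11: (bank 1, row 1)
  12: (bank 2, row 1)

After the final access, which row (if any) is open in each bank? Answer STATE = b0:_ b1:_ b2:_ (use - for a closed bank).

STATE = b0:8 b1:1 b2:1

0: bank 2 row 9 — prev None → EMPTY
1: bank 1 row 2 — prev None → EMPTY
2: bank 1 row 7 — prev 2 → CONFLICT
3: bank 1 row 3 — prev 7 → CONFLICT
4: bank 2 row 1 — prev 9 → CONFLICT
5: bank 1 row 3 — prev 3 → HIT
6: bank 0 row 6 — prev None → EMPTY
7: bank 0 row 6 — prev 6 → HIT
8: bank 0 row 3 — prev 6 → CONFLICT
9: bank 0 row 8 — prev 3 → CONFLICT
10: bank 0 row 8 — prev 8 → HIT
11: bank 1 row 1 — prev 3 → CONFLICT
12: bank 2 row 1 — prev 1 → HIT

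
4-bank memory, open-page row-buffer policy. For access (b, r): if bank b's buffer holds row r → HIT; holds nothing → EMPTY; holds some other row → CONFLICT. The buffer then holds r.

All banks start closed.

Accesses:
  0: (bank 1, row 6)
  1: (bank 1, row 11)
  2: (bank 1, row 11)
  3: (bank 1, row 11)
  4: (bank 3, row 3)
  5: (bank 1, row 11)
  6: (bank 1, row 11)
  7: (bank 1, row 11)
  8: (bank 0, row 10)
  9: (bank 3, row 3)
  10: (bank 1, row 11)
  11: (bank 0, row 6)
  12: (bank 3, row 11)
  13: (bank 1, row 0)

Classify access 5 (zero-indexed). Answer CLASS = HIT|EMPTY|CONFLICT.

CLASS = HIT

step 0: bank1 None->6 [EMPTY]
step 1: bank1 6->11 [CONFLICT]
step 2: bank1 11->11 [HIT]
step 3: bank1 11->11 [HIT]
step 4: bank3 None->3 [EMPTY]
step 5: bank1 11->11 [HIT]
step 6: bank1 11->11 [HIT]
step 7: bank1 11->11 [HIT]
step 8: bank0 None->10 [EMPTY]
step 9: bank3 3->3 [HIT]
step 10: bank1 11->11 [HIT]
step 11: bank0 10->6 [CONFLICT]
step 12: bank3 3->11 [CONFLICT]
step 13: bank1 11->0 [CONFLICT]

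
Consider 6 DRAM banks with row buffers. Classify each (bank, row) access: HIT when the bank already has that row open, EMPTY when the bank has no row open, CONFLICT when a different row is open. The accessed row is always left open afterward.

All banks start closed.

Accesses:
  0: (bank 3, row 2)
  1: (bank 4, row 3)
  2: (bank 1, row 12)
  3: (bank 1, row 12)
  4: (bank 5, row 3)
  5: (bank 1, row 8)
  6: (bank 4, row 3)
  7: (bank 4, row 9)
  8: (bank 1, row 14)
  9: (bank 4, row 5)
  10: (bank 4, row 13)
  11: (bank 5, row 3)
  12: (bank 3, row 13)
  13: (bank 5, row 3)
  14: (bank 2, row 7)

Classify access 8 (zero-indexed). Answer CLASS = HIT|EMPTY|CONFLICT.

step 0: bank3 None->2 [EMPTY]
step 1: bank4 None->3 [EMPTY]
step 2: bank1 None->12 [EMPTY]
step 3: bank1 12->12 [HIT]
step 4: bank5 None->3 [EMPTY]
step 5: bank1 12->8 [CONFLICT]
step 6: bank4 3->3 [HIT]
step 7: bank4 3->9 [CONFLICT]
step 8: bank1 8->14 [CONFLICT]
step 9: bank4 9->5 [CONFLICT]
step 10: bank4 5->13 [CONFLICT]
step 11: bank5 3->3 [HIT]
step 12: bank3 2->13 [CONFLICT]
step 13: bank5 3->3 [HIT]
step 14: bank2 None->7 [EMPTY]

CLASS = CONFLICT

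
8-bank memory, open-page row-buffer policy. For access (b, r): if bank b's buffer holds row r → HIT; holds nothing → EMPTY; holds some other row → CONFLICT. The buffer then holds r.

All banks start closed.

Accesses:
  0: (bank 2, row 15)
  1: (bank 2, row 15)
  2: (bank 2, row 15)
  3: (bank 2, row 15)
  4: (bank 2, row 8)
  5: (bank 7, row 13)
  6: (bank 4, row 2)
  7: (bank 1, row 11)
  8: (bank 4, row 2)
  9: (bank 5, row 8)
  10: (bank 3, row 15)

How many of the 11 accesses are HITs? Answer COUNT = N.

step 0: bank2 None->15 [EMPTY]
step 1: bank2 15->15 [HIT]
step 2: bank2 15->15 [HIT]
step 3: bank2 15->15 [HIT]
step 4: bank2 15->8 [CONFLICT]
step 5: bank7 None->13 [EMPTY]
step 6: bank4 None->2 [EMPTY]
step 7: bank1 None->11 [EMPTY]
step 8: bank4 2->2 [HIT]
step 9: bank5 None->8 [EMPTY]
step 10: bank3 None->15 [EMPTY]

COUNT = 4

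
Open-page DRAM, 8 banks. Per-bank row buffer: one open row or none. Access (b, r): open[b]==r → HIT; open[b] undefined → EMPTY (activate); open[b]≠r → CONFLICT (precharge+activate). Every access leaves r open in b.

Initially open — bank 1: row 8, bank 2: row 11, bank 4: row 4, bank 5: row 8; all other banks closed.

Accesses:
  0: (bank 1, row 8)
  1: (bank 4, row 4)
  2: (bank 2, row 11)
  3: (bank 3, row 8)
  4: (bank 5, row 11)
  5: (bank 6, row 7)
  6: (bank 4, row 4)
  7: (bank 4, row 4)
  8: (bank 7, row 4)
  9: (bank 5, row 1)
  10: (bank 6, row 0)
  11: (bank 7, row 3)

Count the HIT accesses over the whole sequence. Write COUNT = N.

#0 (1,8) H  (was 8)
#1 (4,4) H  (was 4)
#2 (2,11) H  (was 11)
#3 (3,8) E
#4 (5,11) C  (was 8)
#5 (6,7) E
#6 (4,4) H  (was 4)
#7 (4,4) H  (was 4)
#8 (7,4) E
#9 (5,1) C  (was 11)
#10 (6,0) C  (was 7)
#11 (7,3) C  (was 4)

COUNT = 5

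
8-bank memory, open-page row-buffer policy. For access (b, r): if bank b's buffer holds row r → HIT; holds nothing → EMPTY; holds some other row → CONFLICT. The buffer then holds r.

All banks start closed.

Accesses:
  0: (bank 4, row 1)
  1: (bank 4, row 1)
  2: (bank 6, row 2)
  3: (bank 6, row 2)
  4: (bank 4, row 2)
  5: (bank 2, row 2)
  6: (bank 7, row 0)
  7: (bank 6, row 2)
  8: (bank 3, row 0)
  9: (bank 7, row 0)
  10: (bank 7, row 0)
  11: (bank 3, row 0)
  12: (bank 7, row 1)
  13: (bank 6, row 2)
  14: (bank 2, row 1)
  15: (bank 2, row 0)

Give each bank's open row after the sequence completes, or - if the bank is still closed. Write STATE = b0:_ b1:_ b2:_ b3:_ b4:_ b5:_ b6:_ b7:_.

STATE = b0:- b1:- b2:0 b3:0 b4:2 b5:- b6:2 b7:1

0: bank 4 row 1 — prev None → EMPTY
1: bank 4 row 1 — prev 1 → HIT
2: bank 6 row 2 — prev None → EMPTY
3: bank 6 row 2 — prev 2 → HIT
4: bank 4 row 2 — prev 1 → CONFLICT
5: bank 2 row 2 — prev None → EMPTY
6: bank 7 row 0 — prev None → EMPTY
7: bank 6 row 2 — prev 2 → HIT
8: bank 3 row 0 — prev None → EMPTY
9: bank 7 row 0 — prev 0 → HIT
10: bank 7 row 0 — prev 0 → HIT
11: bank 3 row 0 — prev 0 → HIT
12: bank 7 row 1 — prev 0 → CONFLICT
13: bank 6 row 2 — prev 2 → HIT
14: bank 2 row 1 — prev 2 → CONFLICT
15: bank 2 row 0 — prev 1 → CONFLICT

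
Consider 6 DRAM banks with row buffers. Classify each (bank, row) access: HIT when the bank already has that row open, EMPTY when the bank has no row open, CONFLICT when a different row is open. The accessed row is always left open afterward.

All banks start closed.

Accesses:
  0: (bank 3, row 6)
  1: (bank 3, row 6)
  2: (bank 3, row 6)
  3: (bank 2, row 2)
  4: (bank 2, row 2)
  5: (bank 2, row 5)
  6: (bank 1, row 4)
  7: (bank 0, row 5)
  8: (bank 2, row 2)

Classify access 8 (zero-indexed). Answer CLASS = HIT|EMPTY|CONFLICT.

CLASS = CONFLICT

  [0] b3 r6: no row ⇒ E
  [1] b3 r6: had r6 ⇒ H
  [2] b3 r6: had r6 ⇒ H
  [3] b2 r2: no row ⇒ E
  [4] b2 r2: had r2 ⇒ H
  [5] b2 r5: had r2 ⇒ C
  [6] b1 r4: no row ⇒ E
  [7] b0 r5: no row ⇒ E
  [8] b2 r2: had r5 ⇒ C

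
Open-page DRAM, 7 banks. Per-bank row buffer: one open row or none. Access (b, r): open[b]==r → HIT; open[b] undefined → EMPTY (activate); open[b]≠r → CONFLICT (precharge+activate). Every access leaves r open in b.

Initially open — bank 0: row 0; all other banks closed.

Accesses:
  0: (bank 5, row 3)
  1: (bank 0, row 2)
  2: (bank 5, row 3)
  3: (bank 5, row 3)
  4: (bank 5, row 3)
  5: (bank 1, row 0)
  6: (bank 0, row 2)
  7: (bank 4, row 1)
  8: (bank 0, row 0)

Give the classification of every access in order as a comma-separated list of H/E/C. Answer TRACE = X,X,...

TRACE = E,C,H,H,H,E,H,E,C

  [0] b5 r3: no row ⇒ E
  [1] b0 r2: had r0 ⇒ C
  [2] b5 r3: had r3 ⇒ H
  [3] b5 r3: had r3 ⇒ H
  [4] b5 r3: had r3 ⇒ H
  [5] b1 r0: no row ⇒ E
  [6] b0 r2: had r2 ⇒ H
  [7] b4 r1: no row ⇒ E
  [8] b0 r0: had r2 ⇒ C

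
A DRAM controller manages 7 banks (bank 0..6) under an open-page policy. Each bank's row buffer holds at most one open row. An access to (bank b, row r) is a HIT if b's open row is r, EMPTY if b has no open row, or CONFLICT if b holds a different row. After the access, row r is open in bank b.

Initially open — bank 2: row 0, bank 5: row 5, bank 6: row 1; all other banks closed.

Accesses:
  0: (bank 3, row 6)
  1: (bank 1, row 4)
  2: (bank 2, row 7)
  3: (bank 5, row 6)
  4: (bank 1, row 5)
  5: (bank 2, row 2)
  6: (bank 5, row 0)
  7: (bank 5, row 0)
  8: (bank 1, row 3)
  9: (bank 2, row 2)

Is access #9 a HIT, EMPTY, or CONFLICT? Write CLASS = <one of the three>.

CLASS = HIT

step 0: bank3 None->6 [EMPTY]
step 1: bank1 None->4 [EMPTY]
step 2: bank2 0->7 [CONFLICT]
step 3: bank5 5->6 [CONFLICT]
step 4: bank1 4->5 [CONFLICT]
step 5: bank2 7->2 [CONFLICT]
step 6: bank5 6->0 [CONFLICT]
step 7: bank5 0->0 [HIT]
step 8: bank1 5->3 [CONFLICT]
step 9: bank2 2->2 [HIT]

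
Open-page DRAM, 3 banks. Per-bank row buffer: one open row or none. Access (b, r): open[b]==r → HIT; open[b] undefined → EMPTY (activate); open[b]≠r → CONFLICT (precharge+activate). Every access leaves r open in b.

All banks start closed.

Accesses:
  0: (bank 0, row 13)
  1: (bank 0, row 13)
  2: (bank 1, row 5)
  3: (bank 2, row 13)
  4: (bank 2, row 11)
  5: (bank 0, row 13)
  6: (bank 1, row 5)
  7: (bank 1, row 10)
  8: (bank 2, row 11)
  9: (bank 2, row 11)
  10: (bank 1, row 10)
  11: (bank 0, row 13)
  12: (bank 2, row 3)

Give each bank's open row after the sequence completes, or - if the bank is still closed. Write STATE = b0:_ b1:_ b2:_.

step 0: bank0 None->13 [EMPTY]
step 1: bank0 13->13 [HIT]
step 2: bank1 None->5 [EMPTY]
step 3: bank2 None->13 [EMPTY]
step 4: bank2 13->11 [CONFLICT]
step 5: bank0 13->13 [HIT]
step 6: bank1 5->5 [HIT]
step 7: bank1 5->10 [CONFLICT]
step 8: bank2 11->11 [HIT]
step 9: bank2 11->11 [HIT]
step 10: bank1 10->10 [HIT]
step 11: bank0 13->13 [HIT]
step 12: bank2 11->3 [CONFLICT]

STATE = b0:13 b1:10 b2:3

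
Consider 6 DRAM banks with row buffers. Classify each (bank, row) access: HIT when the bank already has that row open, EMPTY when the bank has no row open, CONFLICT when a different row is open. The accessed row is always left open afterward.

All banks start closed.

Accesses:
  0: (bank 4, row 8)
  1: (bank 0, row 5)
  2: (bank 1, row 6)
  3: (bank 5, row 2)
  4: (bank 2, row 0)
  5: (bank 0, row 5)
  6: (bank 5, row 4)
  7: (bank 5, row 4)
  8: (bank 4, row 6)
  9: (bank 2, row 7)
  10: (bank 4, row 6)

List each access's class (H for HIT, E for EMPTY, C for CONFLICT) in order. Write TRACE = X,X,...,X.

  [0] b4 r8: no row ⇒ E
  [1] b0 r5: no row ⇒ E
  [2] b1 r6: no row ⇒ E
  [3] b5 r2: no row ⇒ E
  [4] b2 r0: no row ⇒ E
  [5] b0 r5: had r5 ⇒ H
  [6] b5 r4: had r2 ⇒ C
  [7] b5 r4: had r4 ⇒ H
  [8] b4 r6: had r8 ⇒ C
  [9] b2 r7: had r0 ⇒ C
  [10] b4 r6: had r6 ⇒ H

TRACE = E,E,E,E,E,H,C,H,C,C,H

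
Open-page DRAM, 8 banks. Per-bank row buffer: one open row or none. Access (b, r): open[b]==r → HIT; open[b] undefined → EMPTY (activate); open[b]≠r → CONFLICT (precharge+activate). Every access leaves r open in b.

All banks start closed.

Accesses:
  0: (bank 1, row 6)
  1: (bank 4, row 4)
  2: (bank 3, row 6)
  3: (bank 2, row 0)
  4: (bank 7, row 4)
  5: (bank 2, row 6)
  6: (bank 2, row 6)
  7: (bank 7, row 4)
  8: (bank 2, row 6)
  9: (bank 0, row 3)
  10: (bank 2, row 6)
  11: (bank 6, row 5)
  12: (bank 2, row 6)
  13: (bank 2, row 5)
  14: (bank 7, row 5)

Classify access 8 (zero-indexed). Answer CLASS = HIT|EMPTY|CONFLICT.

  [0] b1 r6: no row ⇒ E
  [1] b4 r4: no row ⇒ E
  [2] b3 r6: no row ⇒ E
  [3] b2 r0: no row ⇒ E
  [4] b7 r4: no row ⇒ E
  [5] b2 r6: had r0 ⇒ C
  [6] b2 r6: had r6 ⇒ H
  [7] b7 r4: had r4 ⇒ H
  [8] b2 r6: had r6 ⇒ H
  [9] b0 r3: no row ⇒ E
  [10] b2 r6: had r6 ⇒ H
  [11] b6 r5: no row ⇒ E
  [12] b2 r6: had r6 ⇒ H
  [13] b2 r5: had r6 ⇒ C
  [14] b7 r5: had r4 ⇒ C

CLASS = HIT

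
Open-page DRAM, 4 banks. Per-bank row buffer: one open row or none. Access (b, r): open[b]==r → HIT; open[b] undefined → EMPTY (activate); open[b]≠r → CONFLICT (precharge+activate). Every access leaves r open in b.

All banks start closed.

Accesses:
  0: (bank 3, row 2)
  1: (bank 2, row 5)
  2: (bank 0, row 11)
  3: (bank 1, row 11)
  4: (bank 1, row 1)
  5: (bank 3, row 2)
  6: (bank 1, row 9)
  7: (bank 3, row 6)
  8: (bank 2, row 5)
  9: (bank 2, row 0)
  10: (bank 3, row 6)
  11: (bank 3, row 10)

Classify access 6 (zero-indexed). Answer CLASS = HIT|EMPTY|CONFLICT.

0: bank 3 row 2 — prev None → EMPTY
1: bank 2 row 5 — prev None → EMPTY
2: bank 0 row 11 — prev None → EMPTY
3: bank 1 row 11 — prev None → EMPTY
4: bank 1 row 1 — prev 11 → CONFLICT
5: bank 3 row 2 — prev 2 → HIT
6: bank 1 row 9 — prev 1 → CONFLICT
7: bank 3 row 6 — prev 2 → CONFLICT
8: bank 2 row 5 — prev 5 → HIT
9: bank 2 row 0 — prev 5 → CONFLICT
10: bank 3 row 6 — prev 6 → HIT
11: bank 3 row 10 — prev 6 → CONFLICT

CLASS = CONFLICT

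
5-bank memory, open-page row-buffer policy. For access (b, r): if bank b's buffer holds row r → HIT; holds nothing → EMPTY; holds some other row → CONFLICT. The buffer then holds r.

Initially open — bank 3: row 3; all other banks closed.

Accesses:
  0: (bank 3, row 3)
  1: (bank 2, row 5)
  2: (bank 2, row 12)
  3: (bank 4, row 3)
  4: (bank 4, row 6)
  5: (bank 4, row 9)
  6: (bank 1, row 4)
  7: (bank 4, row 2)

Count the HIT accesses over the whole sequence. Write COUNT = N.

COUNT = 1

#0 (3,3) H  (was 3)
#1 (2,5) E
#2 (2,12) C  (was 5)
#3 (4,3) E
#4 (4,6) C  (was 3)
#5 (4,9) C  (was 6)
#6 (1,4) E
#7 (4,2) C  (was 9)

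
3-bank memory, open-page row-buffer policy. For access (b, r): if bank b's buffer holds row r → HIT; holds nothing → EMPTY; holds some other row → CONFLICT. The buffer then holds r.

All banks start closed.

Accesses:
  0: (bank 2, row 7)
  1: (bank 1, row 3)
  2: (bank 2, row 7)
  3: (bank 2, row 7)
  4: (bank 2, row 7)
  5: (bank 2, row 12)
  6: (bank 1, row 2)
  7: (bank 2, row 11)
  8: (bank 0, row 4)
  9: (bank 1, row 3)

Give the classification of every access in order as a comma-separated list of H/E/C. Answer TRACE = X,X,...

  [0] b2 r7: no row ⇒ E
  [1] b1 r3: no row ⇒ E
  [2] b2 r7: had r7 ⇒ H
  [3] b2 r7: had r7 ⇒ H
  [4] b2 r7: had r7 ⇒ H
  [5] b2 r12: had r7 ⇒ C
  [6] b1 r2: had r3 ⇒ C
  [7] b2 r11: had r12 ⇒ C
  [8] b0 r4: no row ⇒ E
  [9] b1 r3: had r2 ⇒ C

TRACE = E,E,H,H,H,C,C,C,E,C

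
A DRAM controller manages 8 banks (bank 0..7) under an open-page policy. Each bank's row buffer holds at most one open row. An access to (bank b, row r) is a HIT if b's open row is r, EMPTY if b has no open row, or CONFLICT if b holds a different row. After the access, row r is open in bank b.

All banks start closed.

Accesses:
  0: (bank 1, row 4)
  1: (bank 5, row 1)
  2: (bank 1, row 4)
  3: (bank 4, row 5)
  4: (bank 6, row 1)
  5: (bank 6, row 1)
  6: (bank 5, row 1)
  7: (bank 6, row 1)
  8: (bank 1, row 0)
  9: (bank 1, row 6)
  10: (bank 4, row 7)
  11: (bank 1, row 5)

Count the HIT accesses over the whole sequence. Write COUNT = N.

COUNT = 4

0: bank 1 row 4 — prev None → EMPTY
1: bank 5 row 1 — prev None → EMPTY
2: bank 1 row 4 — prev 4 → HIT
3: bank 4 row 5 — prev None → EMPTY
4: bank 6 row 1 — prev None → EMPTY
5: bank 6 row 1 — prev 1 → HIT
6: bank 5 row 1 — prev 1 → HIT
7: bank 6 row 1 — prev 1 → HIT
8: bank 1 row 0 — prev 4 → CONFLICT
9: bank 1 row 6 — prev 0 → CONFLICT
10: bank 4 row 7 — prev 5 → CONFLICT
11: bank 1 row 5 — prev 6 → CONFLICT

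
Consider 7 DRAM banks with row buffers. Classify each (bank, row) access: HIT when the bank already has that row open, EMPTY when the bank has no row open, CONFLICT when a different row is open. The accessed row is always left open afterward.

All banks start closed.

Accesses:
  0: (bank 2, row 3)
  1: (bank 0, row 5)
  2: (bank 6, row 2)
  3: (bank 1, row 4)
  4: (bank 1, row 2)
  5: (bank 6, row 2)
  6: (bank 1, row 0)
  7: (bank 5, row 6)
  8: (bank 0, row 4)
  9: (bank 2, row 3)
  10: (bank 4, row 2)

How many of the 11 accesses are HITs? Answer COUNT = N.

COUNT = 2

#0 (2,3) E
#1 (0,5) E
#2 (6,2) E
#3 (1,4) E
#4 (1,2) C  (was 4)
#5 (6,2) H  (was 2)
#6 (1,0) C  (was 2)
#7 (5,6) E
#8 (0,4) C  (was 5)
#9 (2,3) H  (was 3)
#10 (4,2) E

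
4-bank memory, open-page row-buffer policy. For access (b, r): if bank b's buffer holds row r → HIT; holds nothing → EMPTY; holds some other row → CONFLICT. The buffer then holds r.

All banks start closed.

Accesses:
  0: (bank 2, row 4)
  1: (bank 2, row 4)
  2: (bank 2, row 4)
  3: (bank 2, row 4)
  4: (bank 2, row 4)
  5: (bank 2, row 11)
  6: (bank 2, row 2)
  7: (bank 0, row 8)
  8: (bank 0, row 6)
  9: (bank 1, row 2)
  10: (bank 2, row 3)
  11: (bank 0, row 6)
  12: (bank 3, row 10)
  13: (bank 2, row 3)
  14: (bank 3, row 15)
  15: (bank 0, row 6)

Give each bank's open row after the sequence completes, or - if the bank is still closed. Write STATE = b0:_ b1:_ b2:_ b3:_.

STATE = b0:6 b1:2 b2:3 b3:15

  [0] b2 r4: no row ⇒ E
  [1] b2 r4: had r4 ⇒ H
  [2] b2 r4: had r4 ⇒ H
  [3] b2 r4: had r4 ⇒ H
  [4] b2 r4: had r4 ⇒ H
  [5] b2 r11: had r4 ⇒ C
  [6] b2 r2: had r11 ⇒ C
  [7] b0 r8: no row ⇒ E
  [8] b0 r6: had r8 ⇒ C
  [9] b1 r2: no row ⇒ E
  [10] b2 r3: had r2 ⇒ C
  [11] b0 r6: had r6 ⇒ H
  [12] b3 r10: no row ⇒ E
  [13] b2 r3: had r3 ⇒ H
  [14] b3 r15: had r10 ⇒ C
  [15] b0 r6: had r6 ⇒ H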